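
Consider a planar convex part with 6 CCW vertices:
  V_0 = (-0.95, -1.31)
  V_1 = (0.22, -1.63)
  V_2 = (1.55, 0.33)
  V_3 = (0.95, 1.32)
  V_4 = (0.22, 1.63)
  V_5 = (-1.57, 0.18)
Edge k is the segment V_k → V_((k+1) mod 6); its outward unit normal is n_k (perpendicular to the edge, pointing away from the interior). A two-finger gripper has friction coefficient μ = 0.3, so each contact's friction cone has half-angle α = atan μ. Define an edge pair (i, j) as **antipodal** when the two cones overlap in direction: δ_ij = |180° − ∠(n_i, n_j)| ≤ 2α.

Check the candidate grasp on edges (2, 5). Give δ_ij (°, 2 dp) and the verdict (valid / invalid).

α = atan 0.3 = 16.70°;  2α = 33.40°
edge 2: e_2 = (-0.60, +0.99);  n_2 = (+0.8552, +0.5183)
edge 5: e_5 = (+0.62, -1.49);  n_5 = (-0.9233, -0.3842)
∠(n_2, n_5) = 171.37°
δ = |180° − 171.37°| = 8.63°
8.63° ≤ 2α = 33.40°  →  valid

δ = 8.63°, valid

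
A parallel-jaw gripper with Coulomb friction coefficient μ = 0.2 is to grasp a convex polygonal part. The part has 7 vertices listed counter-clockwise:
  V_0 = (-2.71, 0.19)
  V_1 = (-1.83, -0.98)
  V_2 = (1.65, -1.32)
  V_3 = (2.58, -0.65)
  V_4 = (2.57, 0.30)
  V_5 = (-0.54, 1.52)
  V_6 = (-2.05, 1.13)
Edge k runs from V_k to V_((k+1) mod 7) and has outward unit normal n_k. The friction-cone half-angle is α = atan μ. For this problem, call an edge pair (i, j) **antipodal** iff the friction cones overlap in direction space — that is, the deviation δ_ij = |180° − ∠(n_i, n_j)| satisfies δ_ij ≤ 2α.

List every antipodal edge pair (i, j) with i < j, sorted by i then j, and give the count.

count = 4; pairs: (1,4), (1,5), (2,5), (2,6)

α = atan 0.2 = 11.31°;  2α = 22.62°
n_0 = (-0.7992, -0.6011)
n_1 = (-0.0972, -0.9953)
n_2 = (+0.5845, -0.8114)
n_3 = (+0.9999, +0.0105)
n_4 = (+0.3652, +0.9309)
n_5 = (-0.2501, +0.9682)
n_6 = (-0.8184, +0.5746)
  (0,1): δ = 132.53°  ·
  (0,2): δ = 91.18°  ·
  (0,3): δ = 36.35°  ·
  (0,4): δ = 31.63°  ·
  (0,5): δ = 67.53°  ·
  (0,6): δ = 107.98°  ·
  (1,2): δ = 138.65°  ·
  (1,3): δ = 83.82°  ·
  (1,4): δ = 15.84°  ✓
  (1,5): δ = 20.06°  ✓
  (1,6): δ = 60.51°  ·
  (2,3): δ = 125.17°  ·
  (2,4): δ = 57.19°  ·
  (2,5): δ = 21.29°  ✓
  (2,6): δ = 19.16°  ✓
  (3,4): δ = 112.02°  ·
  (3,5): δ = 76.12°  ·
  (3,6): δ = 35.68°  ·
  (4,5): δ = 144.10°  ·
  (4,6): δ = 103.65°  ·
  (5,6): δ = 139.56°  ·
antipodal pairs: 4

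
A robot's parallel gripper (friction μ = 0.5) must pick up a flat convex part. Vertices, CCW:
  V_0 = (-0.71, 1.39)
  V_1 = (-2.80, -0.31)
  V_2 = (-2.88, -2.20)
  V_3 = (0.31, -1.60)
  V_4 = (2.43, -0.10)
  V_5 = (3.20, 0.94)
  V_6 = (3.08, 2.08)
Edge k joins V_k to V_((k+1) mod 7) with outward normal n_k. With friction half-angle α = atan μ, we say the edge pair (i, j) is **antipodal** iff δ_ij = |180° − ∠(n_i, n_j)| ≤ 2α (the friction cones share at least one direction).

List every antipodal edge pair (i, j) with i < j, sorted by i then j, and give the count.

count = 9; pairs: (0,2), (0,3), (0,4), (1,3), (1,4), (1,5), (2,6), (3,6), (4,6)

α = atan 0.5 = 26.57°;  2α = 53.13°
n_0 = (-0.6310, +0.7758)
n_1 = (-0.9991, +0.0423)
n_2 = (+0.1848, -0.9828)
n_3 = (+0.5776, -0.8163)
n_4 = (+0.8037, -0.5950)
n_5 = (+0.9945, +0.1047)
n_6 = (-0.1791, +0.9838)
  (0,1): δ = 131.55°  ·
  (0,2): δ = 28.47°  ✓
  (0,3): δ = 3.84°  ✓
  (0,4): δ = 14.36°  ✓
  (0,5): δ = 56.88°  ·
  (0,6): δ = 151.19°  ·
  (1,2): δ = 76.92°  ·
  (1,3): δ = 52.30°  ✓
  (1,4): δ = 34.09°  ✓
  (1,5): δ = 8.43°  ✓
  (1,6): δ = 102.74°  ·
  (2,3): δ = 155.37°  ·
  (2,4): δ = 137.17°  ·
  (2,5): δ = 94.64°  ·
  (2,6): δ = 0.33°  ✓
  (3,4): δ = 161.80°  ·
  (3,5): δ = 119.27°  ·
  (3,6): δ = 24.96°  ✓
  (4,5): δ = 137.48°  ·
  (4,6): δ = 43.17°  ✓
  (5,6): δ = 85.69°  ·
antipodal pairs: 9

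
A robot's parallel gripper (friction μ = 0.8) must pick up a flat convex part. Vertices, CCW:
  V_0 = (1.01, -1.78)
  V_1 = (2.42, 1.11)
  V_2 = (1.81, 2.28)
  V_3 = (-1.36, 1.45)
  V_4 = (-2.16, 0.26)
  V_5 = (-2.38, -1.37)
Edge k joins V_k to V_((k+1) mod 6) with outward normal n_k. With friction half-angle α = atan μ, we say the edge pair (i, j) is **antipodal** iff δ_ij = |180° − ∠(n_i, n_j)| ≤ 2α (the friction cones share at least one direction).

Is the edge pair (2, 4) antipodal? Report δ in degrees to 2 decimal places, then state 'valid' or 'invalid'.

δ = 112.36°, invalid

α = atan 0.8 = 38.66°;  2α = 77.32°
edge 2: e_2 = (-3.17, -0.83);  n_2 = (-0.2533, +0.9674)
edge 4: e_4 = (-0.22, -1.63);  n_4 = (-0.9910, +0.1338)
∠(n_2, n_4) = 67.64°
δ = |180° − 67.64°| = 112.36°
112.36° > 2α = 77.32°  →  invalid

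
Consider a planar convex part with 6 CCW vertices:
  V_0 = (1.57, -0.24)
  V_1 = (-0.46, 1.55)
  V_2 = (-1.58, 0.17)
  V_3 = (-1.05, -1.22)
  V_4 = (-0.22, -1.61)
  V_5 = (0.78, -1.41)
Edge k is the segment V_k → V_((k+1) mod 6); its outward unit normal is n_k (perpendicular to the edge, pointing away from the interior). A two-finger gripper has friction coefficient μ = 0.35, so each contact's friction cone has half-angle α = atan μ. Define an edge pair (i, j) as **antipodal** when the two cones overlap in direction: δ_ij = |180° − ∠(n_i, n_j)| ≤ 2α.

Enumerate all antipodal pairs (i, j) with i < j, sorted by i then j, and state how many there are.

count = 3; pairs: (0,2), (0,3), (1,5)

α = atan 0.35 = 19.29°;  2α = 38.58°
n_0 = (+0.6614, +0.7501)
n_1 = (-0.7765, +0.6302)
n_2 = (-0.9344, -0.3563)
n_3 = (-0.4253, -0.9051)
n_4 = (+0.1961, -0.9806)
n_5 = (+0.8288, -0.5596)
  (0,1): δ = 87.66°  ·
  (0,2): δ = 27.72°  ✓
  (0,3): δ = 16.24°  ✓
  (0,4): δ = 52.71°  ·
  (0,5): δ = 97.38°  ·
  (1,2): δ = 120.07°  ·
  (1,3): δ = 76.11°  ·
  (1,4): δ = 39.63°  ·
  (1,5): δ = 5.03°  ✓
  (2,3): δ = 136.04°  ·
  (2,4): δ = 99.56°  ·
  (2,5): δ = 54.90°  ·
  (3,4): δ = 143.52°  ·
  (3,5): δ = 98.86°  ·
  (4,5): δ = 135.34°  ·
antipodal pairs: 3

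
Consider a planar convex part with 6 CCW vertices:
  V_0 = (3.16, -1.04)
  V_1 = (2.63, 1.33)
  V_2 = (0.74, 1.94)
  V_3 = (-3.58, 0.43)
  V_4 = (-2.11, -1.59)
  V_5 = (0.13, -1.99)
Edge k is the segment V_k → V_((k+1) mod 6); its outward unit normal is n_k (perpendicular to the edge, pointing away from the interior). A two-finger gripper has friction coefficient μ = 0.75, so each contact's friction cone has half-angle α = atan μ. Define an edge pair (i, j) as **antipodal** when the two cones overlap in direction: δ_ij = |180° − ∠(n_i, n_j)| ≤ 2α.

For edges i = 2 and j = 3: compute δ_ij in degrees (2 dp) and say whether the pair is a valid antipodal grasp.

α = atan 0.75 = 36.87°;  2α = 73.74°
edge 2: e_2 = (-4.32, -1.51);  n_2 = (-0.3300, +0.9440)
edge 3: e_3 = (+1.47, -2.02);  n_3 = (-0.8086, -0.5884)
∠(n_2, n_3) = 106.78°
δ = |180° − 106.78°| = 73.22°
73.22° ≤ 2α = 73.74°  →  valid

δ = 73.22°, valid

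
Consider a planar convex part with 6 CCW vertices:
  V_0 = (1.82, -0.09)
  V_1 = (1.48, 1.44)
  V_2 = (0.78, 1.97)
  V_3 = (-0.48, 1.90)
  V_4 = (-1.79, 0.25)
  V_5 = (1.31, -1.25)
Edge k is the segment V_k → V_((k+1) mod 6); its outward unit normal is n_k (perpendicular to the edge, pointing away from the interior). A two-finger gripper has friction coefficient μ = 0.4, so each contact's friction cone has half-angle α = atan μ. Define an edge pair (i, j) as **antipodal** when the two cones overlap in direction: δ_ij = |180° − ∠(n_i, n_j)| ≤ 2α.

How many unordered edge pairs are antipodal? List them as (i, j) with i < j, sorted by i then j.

α = atan 0.4 = 21.80°;  2α = 43.60°
n_0 = (+0.9762, +0.2169)
n_1 = (+0.6036, +0.7973)
n_2 = (-0.0555, +0.9985)
n_3 = (-0.7832, +0.6218)
n_4 = (-0.4356, -0.9002)
n_5 = (+0.9154, -0.4025)
  (0,1): δ = 139.66°  ·
  (0,2): δ = 99.35°  ·
  (0,3): δ = 50.98°  ·
  (0,4): δ = 51.65°  ·
  (0,5): δ = 143.74°  ·
  (1,2): δ = 139.69°  ·
  (1,3): δ = 91.32°  ·
  (1,4): δ = 11.31°  ✓
  (1,5): δ = 103.40°  ·
  (2,3): δ = 131.63°  ·
  (2,4): δ = 29.00°  ✓
  (2,5): δ = 63.09°  ·
  (3,4): δ = 77.37°  ·
  (3,5): δ = 14.71°  ✓
  (4,5): δ = 87.91°  ·
antipodal pairs: 3

count = 3; pairs: (1,4), (2,4), (3,5)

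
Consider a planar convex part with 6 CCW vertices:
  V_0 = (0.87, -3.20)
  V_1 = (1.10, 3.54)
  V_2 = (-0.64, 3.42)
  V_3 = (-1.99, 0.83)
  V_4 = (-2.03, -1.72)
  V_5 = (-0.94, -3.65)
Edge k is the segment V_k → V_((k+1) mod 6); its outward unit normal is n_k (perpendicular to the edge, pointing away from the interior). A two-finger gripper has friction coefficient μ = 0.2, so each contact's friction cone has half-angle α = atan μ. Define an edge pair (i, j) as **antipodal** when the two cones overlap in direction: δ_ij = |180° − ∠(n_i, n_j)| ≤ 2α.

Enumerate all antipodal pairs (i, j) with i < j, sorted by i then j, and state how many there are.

count = 2; pairs: (0,3), (1,5)

α = atan 0.2 = 11.31°;  2α = 22.62°
n_0 = (+0.9994, -0.0341)
n_1 = (-0.0688, +0.9976)
n_2 = (-0.8868, +0.4622)
n_3 = (-0.9999, +0.0157)
n_4 = (-0.8707, -0.4918)
n_5 = (+0.2413, -0.9705)
  (0,1): δ = 84.10°  ·
  (0,2): δ = 25.58°  ·
  (0,3): δ = 1.06°  ✓
  (0,4): δ = 31.41°  ·
  (0,5): δ = 105.92°  ·
  (1,2): δ = 121.48°  ·
  (1,3): δ = 94.84°  ·
  (1,4): δ = 64.49°  ·
  (1,5): δ = 10.02°  ✓
  (2,3): δ = 153.37°  ·
  (2,4): δ = 123.01°  ·
  (2,5): δ = 48.51°  ·
  (3,4): δ = 149.64°  ·
  (3,5): δ = 75.14°  ·
  (4,5): δ = 105.49°  ·
antipodal pairs: 2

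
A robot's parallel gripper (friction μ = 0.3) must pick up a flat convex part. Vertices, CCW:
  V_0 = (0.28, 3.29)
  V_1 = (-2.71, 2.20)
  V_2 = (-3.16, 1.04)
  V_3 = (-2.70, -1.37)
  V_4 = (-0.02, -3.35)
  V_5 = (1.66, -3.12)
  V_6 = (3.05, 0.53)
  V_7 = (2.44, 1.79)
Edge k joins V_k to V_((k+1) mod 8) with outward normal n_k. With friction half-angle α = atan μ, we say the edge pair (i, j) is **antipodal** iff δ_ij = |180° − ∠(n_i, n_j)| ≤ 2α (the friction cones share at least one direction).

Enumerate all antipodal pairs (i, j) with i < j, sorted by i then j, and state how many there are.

α = atan 0.3 = 16.70°;  2α = 33.40°
n_0 = (-0.3425, +0.9395)
n_1 = (-0.9323, +0.3617)
n_2 = (-0.9823, -0.1875)
n_3 = (-0.5942, -0.8043)
n_4 = (+0.1356, -0.9908)
n_5 = (+0.9345, -0.3559)
n_6 = (+0.9001, +0.4357)
n_7 = (+0.5704, +0.8214)
  (0,1): δ = 131.23°  ·
  (0,2): δ = 99.22°  ·
  (0,3): δ = 56.49°  ·
  (0,4): δ = 12.23°  ✓
  (0,5): δ = 49.12°  ·
  (0,6): δ = 95.80°  ·
  (0,7): δ = 125.19°  ·
  (1,2): δ = 147.99°  ·
  (1,3): δ = 105.25°  ·
  (1,4): δ = 61.00°  ·
  (1,5): δ = 0.35°  ✓
  (1,6): δ = 47.04°  ·
  (1,7): δ = 76.42°  ·
  (2,3): δ = 137.26°  ·
  (2,4): δ = 93.01°  ·
  (2,5): δ = 31.65°  ✓
  (2,6): δ = 15.03°  ✓
  (2,7): δ = 44.42°  ·
  (3,4): δ = 135.75°  ·
  (3,5): δ = 74.39°  ·
  (3,6): δ = 27.71°  ✓
  (3,7): δ = 1.68°  ✓
  (4,5): δ = 118.64°  ·
  (4,6): δ = 71.96°  ·
  (4,7): δ = 42.57°  ·
  (5,6): δ = 133.32°  ·
  (5,7): δ = 103.93°  ·
  (6,7): δ = 150.61°  ·
antipodal pairs: 6

count = 6; pairs: (0,4), (1,5), (2,5), (2,6), (3,6), (3,7)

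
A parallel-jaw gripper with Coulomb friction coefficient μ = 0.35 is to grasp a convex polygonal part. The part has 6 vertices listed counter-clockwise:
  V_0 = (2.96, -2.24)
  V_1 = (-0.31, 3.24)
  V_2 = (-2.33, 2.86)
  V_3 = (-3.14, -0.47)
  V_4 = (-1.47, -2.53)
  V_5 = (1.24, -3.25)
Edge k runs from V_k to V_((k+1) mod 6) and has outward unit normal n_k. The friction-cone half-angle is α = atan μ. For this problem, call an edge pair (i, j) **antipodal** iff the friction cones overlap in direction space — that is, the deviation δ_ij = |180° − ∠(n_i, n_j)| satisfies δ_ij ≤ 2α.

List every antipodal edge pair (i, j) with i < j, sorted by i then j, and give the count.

count = 3; pairs: (0,3), (1,4), (1,5)

α = atan 0.35 = 19.29°;  2α = 38.58°
n_0 = (+0.8587, +0.5124)
n_1 = (-0.1849, +0.9828)
n_2 = (-0.9717, +0.2364)
n_3 = (-0.7768, -0.6297)
n_4 = (-0.2568, -0.9665)
n_5 = (+0.5064, -0.8623)
  (0,1): δ = 110.17°  ·
  (0,2): δ = 44.50°  ·
  (0,3): δ = 8.21°  ✓
  (0,4): δ = 44.30°  ·
  (0,5): δ = 89.60°  ·
  (1,2): δ = 114.33°  ·
  (1,3): δ = 61.62°  ·
  (1,4): δ = 25.53°  ✓
  (1,5): δ = 19.77°  ✓
  (2,3): δ = 127.30°  ·
  (2,4): δ = 91.21°  ·
  (2,5): δ = 45.91°  ·
  (3,4): δ = 143.91°  ·
  (3,5): δ = 98.61°  ·
  (4,5): δ = 134.70°  ·
antipodal pairs: 3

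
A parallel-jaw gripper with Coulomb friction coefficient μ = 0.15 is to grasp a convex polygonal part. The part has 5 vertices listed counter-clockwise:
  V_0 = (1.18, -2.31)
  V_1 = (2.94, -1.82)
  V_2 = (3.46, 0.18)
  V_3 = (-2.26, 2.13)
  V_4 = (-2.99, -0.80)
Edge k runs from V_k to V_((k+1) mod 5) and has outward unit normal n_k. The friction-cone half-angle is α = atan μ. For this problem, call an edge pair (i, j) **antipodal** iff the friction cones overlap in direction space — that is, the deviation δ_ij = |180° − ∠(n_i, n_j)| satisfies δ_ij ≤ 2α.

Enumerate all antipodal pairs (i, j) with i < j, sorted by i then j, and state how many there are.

α = atan 0.15 = 8.53°;  2α = 17.06°
n_0 = (+0.2682, -0.9634)
n_1 = (+0.9678, -0.2516)
n_2 = (+0.3227, +0.9465)
n_3 = (-0.9703, +0.2418)
n_4 = (-0.3405, -0.9403)
  (0,1): δ = 120.13°  ·
  (0,2): δ = 34.38°  ·
  (0,3): δ = 60.45°  ·
  (0,4): δ = 144.54°  ·
  (1,2): δ = 94.25°  ·
  (1,3): δ = 0.58°  ✓
  (1,4): δ = 84.67°  ·
  (2,3): δ = 85.17°  ·
  (2,4): δ = 1.08°  ✓
  (3,4): δ = 95.92°  ·
antipodal pairs: 2

count = 2; pairs: (1,3), (2,4)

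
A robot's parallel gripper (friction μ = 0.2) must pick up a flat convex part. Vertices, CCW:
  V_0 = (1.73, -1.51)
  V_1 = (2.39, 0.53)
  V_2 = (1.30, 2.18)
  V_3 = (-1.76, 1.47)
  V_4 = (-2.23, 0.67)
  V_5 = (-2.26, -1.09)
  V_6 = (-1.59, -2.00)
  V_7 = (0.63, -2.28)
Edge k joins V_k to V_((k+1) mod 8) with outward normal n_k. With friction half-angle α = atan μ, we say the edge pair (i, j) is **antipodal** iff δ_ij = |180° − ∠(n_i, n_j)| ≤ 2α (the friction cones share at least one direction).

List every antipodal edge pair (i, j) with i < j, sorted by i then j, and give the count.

α = atan 0.2 = 11.31°;  2α = 22.62°
n_0 = (+0.9514, -0.3078)
n_1 = (+0.8344, +0.5512)
n_2 = (-0.2260, +0.9741)
n_3 = (-0.8622, +0.5065)
n_4 = (-0.9999, +0.0170)
n_5 = (-0.8053, -0.5929)
n_6 = (-0.1251, -0.9921)
n_7 = (+0.5735, -0.8192)
  (0,1): δ = 128.62°  ·
  (0,2): δ = 59.01°  ·
  (0,3): δ = 12.51°  ✓
  (0,4): δ = 16.95°  ✓
  (0,5): δ = 54.29°  ·
  (0,6): δ = 100.74°  ·
  (0,7): δ = 142.92°  ·
  (1,2): δ = 110.39°  ·
  (1,3): δ = 63.88°  ·
  (1,4): δ = 34.43°  ·
  (1,5): δ = 2.91°  ✓
  (1,6): δ = 49.36°  ·
  (1,7): δ = 91.54°  ·
  (2,3): δ = 133.50°  ·
  (2,4): δ = 104.04°  ·
  (2,5): δ = 66.70°  ·
  (2,6): δ = 20.25°  ✓
  (2,7): δ = 21.93°  ✓
  (3,4): δ = 150.54°  ·
  (3,5): δ = 113.20°  ·
  (3,6): δ = 66.75°  ·
  (3,7): δ = 24.57°  ·
  (4,5): δ = 142.66°  ·
  (4,6): δ = 96.21°  ·
  (4,7): δ = 54.03°  ·
  (5,6): δ = 133.55°  ·
  (5,7): δ = 91.37°  ·
  (6,7): δ = 137.82°  ·
antipodal pairs: 5

count = 5; pairs: (0,3), (0,4), (1,5), (2,6), (2,7)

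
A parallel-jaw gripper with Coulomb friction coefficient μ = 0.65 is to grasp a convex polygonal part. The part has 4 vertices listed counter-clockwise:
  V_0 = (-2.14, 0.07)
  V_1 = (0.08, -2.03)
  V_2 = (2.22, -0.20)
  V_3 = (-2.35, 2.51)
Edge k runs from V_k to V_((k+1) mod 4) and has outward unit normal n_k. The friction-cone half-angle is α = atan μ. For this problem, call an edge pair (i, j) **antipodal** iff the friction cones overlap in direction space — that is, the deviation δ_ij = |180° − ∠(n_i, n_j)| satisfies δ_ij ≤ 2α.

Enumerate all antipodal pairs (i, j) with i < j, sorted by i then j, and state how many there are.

α = atan 0.65 = 33.02°;  2α = 66.05°
n_0 = (-0.6872, -0.7265)
n_1 = (+0.6499, -0.7600)
n_2 = (+0.5101, +0.8601)
n_3 = (-0.9963, -0.0857)
  (0,1): δ = 96.06°  ·
  (0,2): δ = 12.74°  ✓
  (0,3): δ = 138.33°  ·
  (1,2): δ = 71.20°  ·
  (1,3): δ = 54.38°  ✓
  (2,3): δ = 54.41°  ✓
antipodal pairs: 3

count = 3; pairs: (0,2), (1,3), (2,3)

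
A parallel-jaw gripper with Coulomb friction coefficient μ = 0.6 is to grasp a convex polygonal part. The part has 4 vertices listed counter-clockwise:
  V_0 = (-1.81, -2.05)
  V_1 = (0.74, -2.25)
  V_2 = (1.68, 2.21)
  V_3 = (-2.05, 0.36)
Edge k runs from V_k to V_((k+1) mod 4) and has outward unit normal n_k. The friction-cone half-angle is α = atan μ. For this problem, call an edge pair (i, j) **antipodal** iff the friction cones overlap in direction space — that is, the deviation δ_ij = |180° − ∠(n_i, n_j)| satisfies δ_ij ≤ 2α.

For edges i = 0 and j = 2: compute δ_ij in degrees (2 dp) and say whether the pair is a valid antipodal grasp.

α = atan 0.6 = 30.96°;  2α = 61.93°
edge 0: e_0 = (+2.55, -0.20);  n_0 = (-0.0782, -0.9969)
edge 2: e_2 = (-3.73, -1.85);  n_2 = (-0.4443, +0.8959)
∠(n_0, n_2) = 149.13°
δ = |180° − 149.13°| = 30.87°
30.87° ≤ 2α = 61.93°  →  valid

δ = 30.87°, valid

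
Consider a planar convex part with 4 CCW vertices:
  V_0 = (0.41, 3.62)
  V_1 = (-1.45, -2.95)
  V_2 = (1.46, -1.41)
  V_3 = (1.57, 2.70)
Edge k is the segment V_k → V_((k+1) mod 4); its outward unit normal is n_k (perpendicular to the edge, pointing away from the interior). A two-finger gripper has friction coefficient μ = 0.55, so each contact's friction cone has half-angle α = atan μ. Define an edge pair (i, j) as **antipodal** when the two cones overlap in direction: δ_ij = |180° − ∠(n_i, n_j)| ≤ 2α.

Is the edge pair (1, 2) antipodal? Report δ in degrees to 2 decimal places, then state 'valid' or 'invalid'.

δ = 119.42°, invalid

α = atan 0.55 = 28.81°;  2α = 57.62°
edge 1: e_1 = (+2.91, +1.54);  n_1 = (+0.4677, -0.8839)
edge 2: e_2 = (+0.11, +4.11);  n_2 = (+0.9996, -0.0268)
∠(n_1, n_2) = 60.58°
δ = |180° − 60.58°| = 119.42°
119.42° > 2α = 57.62°  →  invalid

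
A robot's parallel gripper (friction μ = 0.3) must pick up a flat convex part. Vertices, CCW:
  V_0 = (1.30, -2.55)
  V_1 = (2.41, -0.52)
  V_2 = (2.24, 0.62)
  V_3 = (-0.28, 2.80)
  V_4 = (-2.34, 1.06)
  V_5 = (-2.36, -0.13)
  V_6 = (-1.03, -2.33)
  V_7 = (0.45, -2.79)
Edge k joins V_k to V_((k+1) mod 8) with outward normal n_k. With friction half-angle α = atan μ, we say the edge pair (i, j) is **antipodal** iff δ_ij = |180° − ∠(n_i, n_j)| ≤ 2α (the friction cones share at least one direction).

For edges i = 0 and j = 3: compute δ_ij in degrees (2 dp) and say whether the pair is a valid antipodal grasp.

α = atan 0.3 = 16.70°;  2α = 33.40°
edge 0: e_0 = (+1.11, +2.03);  n_0 = (+0.8774, -0.4798)
edge 3: e_3 = (-2.06, -1.74);  n_3 = (-0.6453, +0.7639)
∠(n_0, n_3) = 158.86°
δ = |180° − 158.86°| = 21.14°
21.14° ≤ 2α = 33.40°  →  valid

δ = 21.14°, valid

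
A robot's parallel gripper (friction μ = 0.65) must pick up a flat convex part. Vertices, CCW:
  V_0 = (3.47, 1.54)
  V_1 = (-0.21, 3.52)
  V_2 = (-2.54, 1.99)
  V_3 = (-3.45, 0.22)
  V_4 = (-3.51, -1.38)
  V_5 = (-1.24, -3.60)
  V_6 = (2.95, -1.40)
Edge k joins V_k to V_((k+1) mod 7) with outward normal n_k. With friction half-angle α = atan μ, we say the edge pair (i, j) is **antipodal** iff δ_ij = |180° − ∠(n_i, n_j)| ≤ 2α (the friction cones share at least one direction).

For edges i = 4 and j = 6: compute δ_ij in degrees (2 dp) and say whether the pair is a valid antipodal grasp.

α = atan 0.65 = 33.02°;  2α = 66.05°
edge 4: e_4 = (+2.27, -2.22);  n_4 = (-0.6992, -0.7149)
edge 6: e_6 = (+0.52, +2.94);  n_6 = (+0.9847, -0.1742)
∠(n_4, n_6) = 124.33°
δ = |180° − 124.33°| = 55.67°
55.67° ≤ 2α = 66.05°  →  valid

δ = 55.67°, valid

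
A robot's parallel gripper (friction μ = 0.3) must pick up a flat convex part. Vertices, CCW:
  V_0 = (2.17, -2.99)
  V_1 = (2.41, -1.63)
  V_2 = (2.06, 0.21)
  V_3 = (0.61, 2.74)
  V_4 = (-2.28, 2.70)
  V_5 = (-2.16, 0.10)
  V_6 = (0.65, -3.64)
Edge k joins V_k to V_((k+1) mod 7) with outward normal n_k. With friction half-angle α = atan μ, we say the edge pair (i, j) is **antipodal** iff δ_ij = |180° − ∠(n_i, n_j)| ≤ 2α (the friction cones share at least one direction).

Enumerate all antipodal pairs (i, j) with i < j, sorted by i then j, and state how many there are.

count = 6; pairs: (0,4), (1,4), (1,5), (2,4), (2,5), (3,6)

α = atan 0.3 = 16.70°;  2α = 33.40°
n_0 = (+0.9848, -0.1738)
n_1 = (+0.9824, +0.1869)
n_2 = (+0.8676, +0.4972)
n_3 = (-0.0138, +0.9999)
n_4 = (-0.9989, -0.0461)
n_5 = (-0.7995, -0.6007)
n_6 = (+0.3932, -0.9195)
  (0,1): δ = 159.22°  ·
  (0,2): δ = 140.17°  ·
  (0,3): δ = 79.20°  ·
  (0,4): δ = 12.65°  ✓
  (0,5): δ = 46.93°  ·
  (0,6): δ = 123.16°  ·
  (1,2): δ = 160.95°  ·
  (1,3): δ = 99.98°  ·
  (1,4): δ = 8.13°  ✓
  (1,5): δ = 26.15°  ✓
  (1,6): δ = 102.38°  ·
  (2,3): δ = 119.03°  ·
  (2,4): δ = 27.18°  ✓
  (2,5): δ = 7.10°  ✓
  (2,6): δ = 83.34°  ·
  (3,4): δ = 88.15°  ·
  (3,5): δ = 53.87°  ·
  (3,6): δ = 22.36°  ✓
  (4,5): δ = 145.72°  ·
  (4,6): δ = 69.49°  ·
  (5,6): δ = 103.77°  ·
antipodal pairs: 6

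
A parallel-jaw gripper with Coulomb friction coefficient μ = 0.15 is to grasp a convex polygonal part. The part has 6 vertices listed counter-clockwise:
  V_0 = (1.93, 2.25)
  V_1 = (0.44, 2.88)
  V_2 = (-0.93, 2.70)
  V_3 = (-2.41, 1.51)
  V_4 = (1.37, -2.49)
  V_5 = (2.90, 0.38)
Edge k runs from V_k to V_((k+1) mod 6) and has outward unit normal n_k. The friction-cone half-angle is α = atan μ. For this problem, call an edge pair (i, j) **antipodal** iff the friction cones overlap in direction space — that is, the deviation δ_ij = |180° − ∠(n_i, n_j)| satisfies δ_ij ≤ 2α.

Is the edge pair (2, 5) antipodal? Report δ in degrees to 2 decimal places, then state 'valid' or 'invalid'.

α = atan 0.15 = 8.53°;  2α = 17.06°
edge 2: e_2 = (-1.48, -1.19);  n_2 = (-0.6266, +0.7793)
edge 5: e_5 = (-0.97, +1.87);  n_5 = (+0.8877, +0.4605)
∠(n_2, n_5) = 101.38°
δ = |180° − 101.38°| = 78.62°
78.62° > 2α = 17.06°  →  invalid

δ = 78.62°, invalid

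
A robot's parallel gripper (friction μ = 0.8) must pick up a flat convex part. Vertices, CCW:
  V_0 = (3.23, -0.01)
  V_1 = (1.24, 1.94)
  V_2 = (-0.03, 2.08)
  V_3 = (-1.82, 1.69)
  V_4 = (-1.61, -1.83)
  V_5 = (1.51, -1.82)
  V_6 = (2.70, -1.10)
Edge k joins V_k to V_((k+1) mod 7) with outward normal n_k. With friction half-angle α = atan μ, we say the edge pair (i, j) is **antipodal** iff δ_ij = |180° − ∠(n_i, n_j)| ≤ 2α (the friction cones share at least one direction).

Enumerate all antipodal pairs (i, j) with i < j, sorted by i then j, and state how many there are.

α = atan 0.8 = 38.66°;  2α = 77.32°
n_0 = (+0.6999, +0.7142)
n_1 = (+0.1096, +0.9940)
n_2 = (-0.2129, +0.9771)
n_3 = (-0.9982, -0.0596)
n_4 = (+0.0032, -1.0000)
n_5 = (+0.5177, -0.8556)
n_6 = (+0.8993, -0.4373)
  (0,1): δ = 141.87°  ·
  (0,2): δ = 123.29°  ·
  (0,3): δ = 42.17°  ✓
  (0,4): δ = 44.60°  ✓
  (0,5): δ = 75.59°  ✓
  (0,6): δ = 108.49°  ·
  (1,2): δ = 161.42°  ·
  (1,3): δ = 80.30°  ·
  (1,4): δ = 6.47°  ✓
  (1,5): δ = 37.47°  ✓
  (1,6): δ = 70.36°  ✓
  (2,3): δ = 98.88°  ·
  (2,4): δ = 12.11°  ✓
  (2,5): δ = 18.88°  ✓
  (2,6): δ = 51.78°  ✓
  (3,4): δ = 93.23°  ·
  (3,5): δ = 62.24°  ✓
  (3,6): δ = 29.34°  ✓
  (4,5): δ = 149.01°  ·
  (4,6): δ = 116.11°  ·
  (5,6): δ = 147.11°  ·
antipodal pairs: 11

count = 11; pairs: (0,3), (0,4), (0,5), (1,4), (1,5), (1,6), (2,4), (2,5), (2,6), (3,5), (3,6)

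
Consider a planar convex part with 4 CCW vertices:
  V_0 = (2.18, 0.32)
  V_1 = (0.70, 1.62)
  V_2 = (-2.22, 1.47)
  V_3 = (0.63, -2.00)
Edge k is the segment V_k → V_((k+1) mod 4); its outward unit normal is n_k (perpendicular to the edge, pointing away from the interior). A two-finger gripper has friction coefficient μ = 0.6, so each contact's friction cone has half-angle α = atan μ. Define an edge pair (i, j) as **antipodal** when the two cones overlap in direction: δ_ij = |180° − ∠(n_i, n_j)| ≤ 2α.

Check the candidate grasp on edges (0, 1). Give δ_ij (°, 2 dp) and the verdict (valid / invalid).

δ = 135.76°, invalid

α = atan 0.6 = 30.96°;  2α = 61.93°
edge 0: e_0 = (-1.48, +1.30);  n_0 = (+0.6599, +0.7513)
edge 1: e_1 = (-2.92, -0.15);  n_1 = (-0.0513, +0.9987)
∠(n_0, n_1) = 44.24°
δ = |180° − 44.24°| = 135.76°
135.76° > 2α = 61.93°  →  invalid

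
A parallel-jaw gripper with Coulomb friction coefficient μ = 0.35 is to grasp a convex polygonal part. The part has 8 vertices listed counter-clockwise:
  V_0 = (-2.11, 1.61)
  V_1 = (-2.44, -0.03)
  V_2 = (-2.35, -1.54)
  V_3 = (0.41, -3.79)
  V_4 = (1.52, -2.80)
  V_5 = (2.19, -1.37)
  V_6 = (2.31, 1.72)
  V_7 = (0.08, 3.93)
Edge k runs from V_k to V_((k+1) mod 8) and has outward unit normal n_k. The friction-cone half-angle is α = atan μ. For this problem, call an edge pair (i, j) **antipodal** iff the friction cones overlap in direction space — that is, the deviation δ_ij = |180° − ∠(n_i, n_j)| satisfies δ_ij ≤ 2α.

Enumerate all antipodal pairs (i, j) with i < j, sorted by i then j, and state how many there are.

α = atan 0.35 = 19.29°;  2α = 38.58°
n_0 = (-0.9804, +0.1973)
n_1 = (-0.9982, -0.0595)
n_2 = (-0.6319, -0.7751)
n_3 = (+0.6656, -0.7463)
n_4 = (+0.9055, -0.4243)
n_5 = (+0.9992, -0.0388)
n_6 = (+0.7039, +0.7103)
n_7 = (-0.7272, +0.6864)
  (0,1): δ = 165.21°  ·
  (0,2): δ = 117.81°  ·
  (0,3): δ = 36.89°  ✓
  (0,4): δ = 13.73°  ✓
  (0,5): δ = 9.15°  ✓
  (0,6): δ = 56.64°  ·
  (0,7): δ = 148.03°  ·
  (1,2): δ = 132.60°  ·
  (1,3): δ = 51.68°  ·
  (1,4): δ = 28.52°  ✓
  (1,5): δ = 5.63°  ✓
  (1,6): δ = 41.85°  ·
  (1,7): δ = 133.24°  ·
  (2,3): δ = 99.08°  ·
  (2,4): δ = 75.92°  ·
  (2,5): δ = 53.04°  ·
  (2,6): δ = 5.55°  ✓
  (2,7): δ = 85.84°  ·
  (3,4): δ = 156.83°  ·
  (3,5): δ = 133.95°  ·
  (3,6): δ = 86.47°  ·
  (3,7): δ = 4.92°  ✓
  (4,5): δ = 157.12°  ·
  (4,6): δ = 109.64°  ·
  (4,7): δ = 18.24°  ✓
  (5,6): δ = 132.52°  ·
  (5,7): δ = 41.12°  ·
  (6,7): δ = 88.61°  ·
antipodal pairs: 8

count = 8; pairs: (0,3), (0,4), (0,5), (1,4), (1,5), (2,6), (3,7), (4,7)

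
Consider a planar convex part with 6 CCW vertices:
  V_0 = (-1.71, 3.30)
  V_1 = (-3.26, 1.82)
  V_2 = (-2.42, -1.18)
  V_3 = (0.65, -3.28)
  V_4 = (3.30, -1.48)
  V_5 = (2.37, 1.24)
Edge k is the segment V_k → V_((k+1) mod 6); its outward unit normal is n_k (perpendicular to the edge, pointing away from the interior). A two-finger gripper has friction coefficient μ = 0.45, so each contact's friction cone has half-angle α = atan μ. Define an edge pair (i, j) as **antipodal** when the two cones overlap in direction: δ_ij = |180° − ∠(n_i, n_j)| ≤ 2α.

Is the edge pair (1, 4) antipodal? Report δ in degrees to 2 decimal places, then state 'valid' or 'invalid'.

δ = 3.23°, valid

α = atan 0.45 = 24.23°;  2α = 48.46°
edge 1: e_1 = (+0.84, -3.00);  n_1 = (-0.9630, -0.2696)
edge 4: e_4 = (-0.93, +2.72);  n_4 = (+0.9462, +0.3235)
∠(n_1, n_4) = 176.77°
δ = |180° − 176.77°| = 3.23°
3.23° ≤ 2α = 48.46°  →  valid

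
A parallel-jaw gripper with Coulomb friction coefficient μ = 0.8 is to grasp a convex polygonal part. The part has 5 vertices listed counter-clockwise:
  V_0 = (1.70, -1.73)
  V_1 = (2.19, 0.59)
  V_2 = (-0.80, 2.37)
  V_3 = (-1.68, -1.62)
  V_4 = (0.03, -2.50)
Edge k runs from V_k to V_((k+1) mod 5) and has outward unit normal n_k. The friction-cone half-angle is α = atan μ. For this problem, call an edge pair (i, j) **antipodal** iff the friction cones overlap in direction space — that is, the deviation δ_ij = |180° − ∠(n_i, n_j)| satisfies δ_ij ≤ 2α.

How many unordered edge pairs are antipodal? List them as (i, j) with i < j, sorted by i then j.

count = 6; pairs: (0,2), (0,3), (1,2), (1,3), (1,4), (2,4)

α = atan 0.8 = 38.66°;  2α = 77.32°
n_0 = (+0.9784, -0.2066)
n_1 = (+0.5115, +0.8593)
n_2 = (-0.9765, +0.2154)
n_3 = (-0.4576, -0.8892)
n_4 = (+0.4187, -0.9081)
  (0,1): δ = 108.84°  ·
  (0,2): δ = 0.51°  ✓
  (0,3): δ = 74.69°  ✓
  (0,4): δ = 126.68°  ·
  (1,2): δ = 71.67°  ✓
  (1,3): δ = 3.53°  ✓
  (1,4): δ = 55.52°  ✓
  (2,3): δ = 104.79°  ·
  (2,4): δ = 52.81°  ✓
  (3,4): δ = 128.02°  ·
antipodal pairs: 6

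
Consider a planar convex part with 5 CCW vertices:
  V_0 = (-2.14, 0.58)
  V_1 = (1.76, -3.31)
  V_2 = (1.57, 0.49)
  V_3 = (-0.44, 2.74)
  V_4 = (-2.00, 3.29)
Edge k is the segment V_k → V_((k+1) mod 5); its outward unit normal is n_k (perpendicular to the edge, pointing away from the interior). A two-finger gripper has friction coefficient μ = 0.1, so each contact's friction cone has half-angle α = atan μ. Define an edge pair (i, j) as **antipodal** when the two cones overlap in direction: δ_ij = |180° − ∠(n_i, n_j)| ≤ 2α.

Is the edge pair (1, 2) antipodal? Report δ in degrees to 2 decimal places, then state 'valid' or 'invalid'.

δ = 141.09°, invalid

α = atan 0.1 = 5.71°;  2α = 11.42°
edge 1: e_1 = (-0.19, +3.80);  n_1 = (+0.9988, +0.0499)
edge 2: e_2 = (-2.01, +2.25);  n_2 = (+0.7458, +0.6662)
∠(n_1, n_2) = 38.91°
δ = |180° − 38.91°| = 141.09°
141.09° > 2α = 11.42°  →  invalid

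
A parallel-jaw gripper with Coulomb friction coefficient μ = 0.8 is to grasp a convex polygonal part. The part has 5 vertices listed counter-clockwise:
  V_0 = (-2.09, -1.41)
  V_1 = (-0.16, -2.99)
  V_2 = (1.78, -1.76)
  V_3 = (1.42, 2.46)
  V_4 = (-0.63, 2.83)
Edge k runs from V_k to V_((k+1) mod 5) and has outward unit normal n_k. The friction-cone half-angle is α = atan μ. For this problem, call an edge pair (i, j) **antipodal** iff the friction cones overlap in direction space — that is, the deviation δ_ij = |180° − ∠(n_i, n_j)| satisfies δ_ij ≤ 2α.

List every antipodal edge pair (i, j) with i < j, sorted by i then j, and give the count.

count = 5; pairs: (0,2), (0,3), (1,3), (1,4), (2,4)

α = atan 0.8 = 38.66°;  2α = 77.32°
n_0 = (-0.6335, -0.7738)
n_1 = (+0.5355, -0.8446)
n_2 = (+0.9964, +0.0850)
n_3 = (+0.1776, +0.9841)
n_4 = (-0.9455, +0.3256)
  (0,1): δ = 108.32°  ·
  (0,2): δ = 45.82°  ✓
  (0,3): δ = 29.07°  ✓
  (0,4): δ = 110.30°  ·
  (1,2): δ = 117.50°  ·
  (1,3): δ = 42.61°  ✓
  (1,4): δ = 38.62°  ✓
  (2,3): δ = 105.11°  ·
  (2,4): δ = 23.88°  ✓
  (3,4): δ = 98.77°  ·
antipodal pairs: 5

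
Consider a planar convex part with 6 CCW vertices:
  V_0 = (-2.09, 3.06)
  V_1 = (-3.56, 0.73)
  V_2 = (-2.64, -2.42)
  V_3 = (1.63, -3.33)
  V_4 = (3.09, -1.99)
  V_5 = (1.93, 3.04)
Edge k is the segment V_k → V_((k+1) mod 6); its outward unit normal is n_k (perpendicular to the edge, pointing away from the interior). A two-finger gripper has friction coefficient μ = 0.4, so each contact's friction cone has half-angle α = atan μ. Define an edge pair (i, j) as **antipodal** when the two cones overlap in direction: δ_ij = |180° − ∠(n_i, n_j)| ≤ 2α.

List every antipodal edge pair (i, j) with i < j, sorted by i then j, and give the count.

count = 4; pairs: (0,3), (1,4), (2,5), (3,5)

α = atan 0.4 = 21.80°;  2α = 43.60°
n_0 = (-0.8457, +0.5336)
n_1 = (-0.9599, -0.2804)
n_2 = (-0.2084, -0.9780)
n_3 = (+0.6762, -0.7367)
n_4 = (+0.9744, +0.2247)
n_5 = (+0.0050, +1.0000)
  (0,1): δ = 131.47°  ·
  (0,2): δ = 69.78°  ·
  (0,3): δ = 15.21°  ✓
  (0,4): δ = 45.23°  ·
  (0,5): δ = 121.96°  ·
  (1,2): δ = 118.31°  ·
  (1,3): δ = 63.74°  ·
  (1,4): δ = 3.29°  ✓
  (1,5): δ = 73.43°  ·
  (2,3): δ = 125.42°  ·
  (2,4): δ = 64.98°  ·
  (2,5): δ = 11.75°  ✓
  (3,4): δ = 119.56°  ·
  (3,5): δ = 42.83°  ✓
  (4,5): δ = 103.27°  ·
antipodal pairs: 4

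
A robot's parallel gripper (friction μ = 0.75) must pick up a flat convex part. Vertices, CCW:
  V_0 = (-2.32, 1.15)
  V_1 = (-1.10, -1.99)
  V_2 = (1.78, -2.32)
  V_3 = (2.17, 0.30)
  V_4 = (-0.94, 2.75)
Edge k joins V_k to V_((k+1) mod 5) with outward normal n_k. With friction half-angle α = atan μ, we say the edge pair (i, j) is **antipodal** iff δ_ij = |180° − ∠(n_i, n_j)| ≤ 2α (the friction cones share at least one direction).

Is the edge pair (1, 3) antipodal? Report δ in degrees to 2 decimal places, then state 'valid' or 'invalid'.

δ = 31.69°, valid

α = atan 0.75 = 36.87°;  2α = 73.74°
edge 1: e_1 = (+2.88, -0.33);  n_1 = (-0.1138, -0.9935)
edge 3: e_3 = (-3.11, +2.45);  n_3 = (+0.6188, +0.7855)
∠(n_1, n_3) = 148.31°
δ = |180° − 148.31°| = 31.69°
31.69° ≤ 2α = 73.74°  →  valid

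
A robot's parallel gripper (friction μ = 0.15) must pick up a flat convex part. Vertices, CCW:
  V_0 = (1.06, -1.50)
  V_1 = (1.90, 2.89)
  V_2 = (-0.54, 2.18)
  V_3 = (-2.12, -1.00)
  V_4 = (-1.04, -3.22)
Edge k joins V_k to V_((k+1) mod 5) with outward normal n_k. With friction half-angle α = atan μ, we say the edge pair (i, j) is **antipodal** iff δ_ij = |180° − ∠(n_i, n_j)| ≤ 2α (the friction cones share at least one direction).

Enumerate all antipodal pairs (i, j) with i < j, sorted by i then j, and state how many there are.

count = 1; pairs: (0,2)

α = atan 0.15 = 8.53°;  2α = 17.06°
n_0 = (+0.9822, -0.1879)
n_1 = (-0.2794, +0.9602)
n_2 = (-0.8956, +0.4450)
n_3 = (-0.8992, -0.4375)
n_4 = (+0.6336, -0.7736)
  (0,1): δ = 62.94°  ·
  (0,2): δ = 15.59°  ✓
  (0,3): δ = 36.77°  ·
  (0,4): δ = 140.15°  ·
  (1,2): δ = 132.64°  ·
  (1,3): δ = 80.28°  ·
  (1,4): δ = 23.09°  ·
  (2,3): δ = 127.64°  ·
  (2,4): δ = 24.26°  ·
  (3,4): δ = 76.62°  ·
antipodal pairs: 1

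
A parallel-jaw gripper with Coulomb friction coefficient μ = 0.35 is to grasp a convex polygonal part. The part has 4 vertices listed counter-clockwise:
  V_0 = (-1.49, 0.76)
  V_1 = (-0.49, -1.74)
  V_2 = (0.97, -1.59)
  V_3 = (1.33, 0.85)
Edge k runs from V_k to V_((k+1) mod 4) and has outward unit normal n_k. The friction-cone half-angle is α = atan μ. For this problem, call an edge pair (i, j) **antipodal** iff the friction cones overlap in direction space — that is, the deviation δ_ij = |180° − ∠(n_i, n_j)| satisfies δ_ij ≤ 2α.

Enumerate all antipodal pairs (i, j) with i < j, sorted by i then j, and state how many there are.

α = atan 0.35 = 19.29°;  2α = 38.58°
n_0 = (-0.9285, -0.3714)
n_1 = (+0.1022, -0.9948)
n_2 = (+0.9893, -0.1460)
n_3 = (-0.0319, +0.9995)
  (0,1): δ = 105.94°  ·
  (0,2): δ = 30.19°  ✓
  (0,3): δ = 70.03°  ·
  (1,2): δ = 104.26°  ·
  (1,3): δ = 4.04°  ✓
  (2,3): δ = 79.78°  ·
antipodal pairs: 2

count = 2; pairs: (0,2), (1,3)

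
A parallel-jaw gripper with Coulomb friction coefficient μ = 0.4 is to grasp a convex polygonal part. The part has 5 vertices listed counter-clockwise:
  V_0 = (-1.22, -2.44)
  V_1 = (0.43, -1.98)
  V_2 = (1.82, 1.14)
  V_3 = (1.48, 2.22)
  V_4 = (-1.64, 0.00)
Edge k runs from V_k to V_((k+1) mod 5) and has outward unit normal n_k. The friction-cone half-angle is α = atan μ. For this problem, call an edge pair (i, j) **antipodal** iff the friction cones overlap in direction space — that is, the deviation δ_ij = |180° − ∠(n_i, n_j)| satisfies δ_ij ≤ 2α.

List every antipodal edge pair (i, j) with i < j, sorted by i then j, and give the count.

count = 4; pairs: (0,3), (1,3), (1,4), (2,4)

α = atan 0.4 = 21.80°;  2α = 43.60°
n_0 = (+0.2685, -0.9633)
n_1 = (+0.9134, -0.4070)
n_2 = (+0.9538, +0.3003)
n_3 = (-0.5798, +0.8148)
n_4 = (-0.9855, -0.1696)
  (0,1): δ = 129.59°  ·
  (0,2): δ = 88.10°  ·
  (0,3): δ = 19.86°  ✓
  (0,4): δ = 84.19°  ·
  (1,2): δ = 138.51°  ·
  (1,3): δ = 30.55°  ✓
  (1,4): δ = 33.78°  ✓
  (2,3): δ = 72.04°  ·
  (2,4): δ = 7.71°  ✓
  (3,4): δ = 115.67°  ·
antipodal pairs: 4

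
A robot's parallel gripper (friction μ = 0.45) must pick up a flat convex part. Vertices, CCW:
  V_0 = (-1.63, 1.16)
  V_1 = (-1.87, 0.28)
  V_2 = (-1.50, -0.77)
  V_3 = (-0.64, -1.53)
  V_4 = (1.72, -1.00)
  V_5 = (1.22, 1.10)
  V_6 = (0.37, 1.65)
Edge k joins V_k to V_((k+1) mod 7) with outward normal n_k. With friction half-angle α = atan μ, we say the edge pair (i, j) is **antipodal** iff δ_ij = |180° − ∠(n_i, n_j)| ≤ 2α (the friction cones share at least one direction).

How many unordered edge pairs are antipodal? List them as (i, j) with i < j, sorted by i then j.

count = 7; pairs: (0,4), (1,4), (1,5), (2,4), (2,5), (3,5), (3,6)

α = atan 0.45 = 24.23°;  2α = 48.46°
n_0 = (-0.9648, +0.2631)
n_1 = (-0.9432, -0.3324)
n_2 = (-0.6622, -0.7493)
n_3 = (+0.2191, -0.9757)
n_4 = (+0.9728, +0.2316)
n_5 = (+0.5433, +0.8396)
n_6 = (-0.2380, +0.9713)
  (0,1): δ = 145.33°  ·
  (0,2): δ = 116.21°  ·
  (0,3): δ = 62.09°  ·
  (0,4): δ = 28.65°  ✓
  (0,5): δ = 72.35°  ·
  (0,6): δ = 119.02°  ·
  (1,2): δ = 150.88°  ·
  (1,3): δ = 96.75°  ·
  (1,4): δ = 6.02°  ✓
  (1,5): δ = 37.68°  ✓
  (1,6): δ = 84.35°  ·
  (2,3): δ = 125.88°  ·
  (2,4): δ = 35.14°  ✓
  (2,5): δ = 8.56°  ✓
  (2,6): δ = 55.23°  ·
  (3,4): δ = 89.26°  ·
  (3,5): δ = 45.56°  ✓
  (3,6): δ = 1.11°  ✓
  (4,5): δ = 136.30°  ·
  (4,6): δ = 89.63°  ·
  (5,6): δ = 133.33°  ·
antipodal pairs: 7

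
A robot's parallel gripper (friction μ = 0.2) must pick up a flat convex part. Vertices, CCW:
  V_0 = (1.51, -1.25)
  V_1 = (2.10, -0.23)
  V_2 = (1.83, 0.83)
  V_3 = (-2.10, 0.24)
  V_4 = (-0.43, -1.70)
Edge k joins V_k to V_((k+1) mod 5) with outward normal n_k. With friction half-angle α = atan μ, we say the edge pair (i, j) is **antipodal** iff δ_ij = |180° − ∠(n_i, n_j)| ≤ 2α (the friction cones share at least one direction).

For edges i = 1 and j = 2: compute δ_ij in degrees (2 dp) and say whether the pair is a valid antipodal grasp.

δ = 95.75°, invalid

α = atan 0.2 = 11.31°;  2α = 22.62°
edge 1: e_1 = (-0.27, +1.06);  n_1 = (+0.9691, +0.2468)
edge 2: e_2 = (-3.93, -0.59);  n_2 = (-0.1485, +0.9889)
∠(n_1, n_2) = 84.25°
δ = |180° − 84.25°| = 95.75°
95.75° > 2α = 22.62°  →  invalid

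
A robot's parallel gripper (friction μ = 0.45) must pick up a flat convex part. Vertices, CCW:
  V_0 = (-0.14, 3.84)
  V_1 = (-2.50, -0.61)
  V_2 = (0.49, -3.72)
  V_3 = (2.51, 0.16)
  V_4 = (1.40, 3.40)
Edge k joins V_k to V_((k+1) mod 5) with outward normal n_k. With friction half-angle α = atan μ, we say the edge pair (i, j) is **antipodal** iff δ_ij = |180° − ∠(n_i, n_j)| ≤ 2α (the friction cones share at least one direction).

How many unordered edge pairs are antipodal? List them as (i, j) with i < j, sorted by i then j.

α = atan 0.45 = 24.23°;  2α = 48.46°
n_0 = (-0.8834, +0.4685)
n_1 = (-0.7209, -0.6931)
n_2 = (+0.8870, -0.4618)
n_3 = (+0.9460, +0.3241)
n_4 = (+0.2747, +0.9615)
  (0,1): δ = 108.19°  ·
  (0,2): δ = 0.44°  ✓
  (0,3): δ = 46.85°  ✓
  (0,4): δ = 101.99°  ·
  (1,2): δ = 71.38°  ·
  (1,3): δ = 24.96°  ✓
  (1,4): δ = 30.18°  ✓
  (2,3): δ = 133.59°  ·
  (2,4): δ = 78.44°  ·
  (3,4): δ = 124.86°  ·
antipodal pairs: 4

count = 4; pairs: (0,2), (0,3), (1,3), (1,4)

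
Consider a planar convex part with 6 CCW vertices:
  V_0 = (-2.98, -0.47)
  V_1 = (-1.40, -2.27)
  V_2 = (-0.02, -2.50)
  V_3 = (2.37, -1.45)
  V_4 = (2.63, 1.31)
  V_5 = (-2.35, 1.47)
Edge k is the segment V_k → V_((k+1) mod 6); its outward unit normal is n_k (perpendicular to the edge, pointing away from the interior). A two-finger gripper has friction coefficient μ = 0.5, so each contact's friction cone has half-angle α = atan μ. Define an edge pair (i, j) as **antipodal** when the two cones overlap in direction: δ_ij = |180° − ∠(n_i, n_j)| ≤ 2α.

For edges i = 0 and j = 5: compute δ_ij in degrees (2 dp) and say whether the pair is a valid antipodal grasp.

α = atan 0.5 = 26.57°;  2α = 53.13°
edge 0: e_0 = (+1.58, -1.80);  n_0 = (-0.7515, -0.6597)
edge 5: e_5 = (-0.63, -1.94);  n_5 = (-0.9511, +0.3089)
∠(n_0, n_5) = 59.27°
δ = |180° − 59.27°| = 120.73°
120.73° > 2α = 53.13°  →  invalid

δ = 120.73°, invalid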